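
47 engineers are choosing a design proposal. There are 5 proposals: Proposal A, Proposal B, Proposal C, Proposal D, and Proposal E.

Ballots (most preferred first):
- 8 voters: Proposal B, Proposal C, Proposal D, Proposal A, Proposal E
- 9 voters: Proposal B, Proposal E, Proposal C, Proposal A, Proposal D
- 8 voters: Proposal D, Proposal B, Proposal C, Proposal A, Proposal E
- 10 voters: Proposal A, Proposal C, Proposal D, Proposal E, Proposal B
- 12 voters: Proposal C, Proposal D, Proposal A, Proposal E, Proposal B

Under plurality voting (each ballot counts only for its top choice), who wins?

Proposal B

First-place votes: Proposal A 10, Proposal B 17, Proposal C 12, Proposal D 8, Proposal E 0.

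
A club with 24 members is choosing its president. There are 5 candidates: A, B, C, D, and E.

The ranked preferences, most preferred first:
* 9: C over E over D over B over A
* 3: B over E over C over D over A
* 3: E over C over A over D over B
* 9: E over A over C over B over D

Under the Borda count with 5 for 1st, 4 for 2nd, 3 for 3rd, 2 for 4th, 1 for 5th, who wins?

E

A: 9×1 + 3×1 + 3×3 + 9×4 = 57
B: 9×2 + 3×5 + 3×1 + 9×2 = 54
C: 9×5 + 3×3 + 3×4 + 9×3 = 93
D: 9×3 + 3×2 + 3×2 + 9×1 = 48
E: 9×4 + 3×4 + 3×5 + 9×5 = 108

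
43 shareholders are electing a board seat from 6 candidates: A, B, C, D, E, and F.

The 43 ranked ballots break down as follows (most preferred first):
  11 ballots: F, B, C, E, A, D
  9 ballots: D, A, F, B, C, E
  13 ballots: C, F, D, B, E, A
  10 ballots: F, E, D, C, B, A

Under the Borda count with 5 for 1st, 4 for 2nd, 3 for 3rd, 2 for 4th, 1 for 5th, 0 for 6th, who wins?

F

A: 11×1 + 9×4 + 13×0 + 10×0 = 47
B: 11×4 + 9×2 + 13×2 + 10×1 = 98
C: 11×3 + 9×1 + 13×5 + 10×2 = 127
D: 11×0 + 9×5 + 13×3 + 10×3 = 114
E: 11×2 + 9×0 + 13×1 + 10×4 = 75
F: 11×5 + 9×3 + 13×4 + 10×5 = 184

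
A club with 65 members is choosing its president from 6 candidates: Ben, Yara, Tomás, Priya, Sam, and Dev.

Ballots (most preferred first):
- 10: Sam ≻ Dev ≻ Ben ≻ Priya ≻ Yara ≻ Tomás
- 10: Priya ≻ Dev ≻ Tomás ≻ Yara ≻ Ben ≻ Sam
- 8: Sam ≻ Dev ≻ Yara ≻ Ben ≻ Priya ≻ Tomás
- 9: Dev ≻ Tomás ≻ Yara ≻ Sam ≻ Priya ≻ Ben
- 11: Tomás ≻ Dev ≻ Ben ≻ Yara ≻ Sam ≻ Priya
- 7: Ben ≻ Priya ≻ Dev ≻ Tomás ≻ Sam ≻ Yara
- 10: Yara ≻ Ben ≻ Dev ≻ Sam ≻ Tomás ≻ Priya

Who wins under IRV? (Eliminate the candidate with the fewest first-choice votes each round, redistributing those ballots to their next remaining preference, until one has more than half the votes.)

Round 1: Ben 7, Yara 10, Tomás 11, Priya 10, Sam 18, Dev 9. Ben eliminated.
Round 2: Yara 10, Tomás 11, Priya 17, Sam 18, Dev 9. Dev eliminated.
Round 3: Yara 10, Tomás 20, Priya 17, Sam 18. Yara eliminated.
Round 4: Tomás 20, Priya 17, Sam 28. Priya eliminated.
Round 5: Tomás 37, Sam 28. Tomás has a majority (≥33).

Tomás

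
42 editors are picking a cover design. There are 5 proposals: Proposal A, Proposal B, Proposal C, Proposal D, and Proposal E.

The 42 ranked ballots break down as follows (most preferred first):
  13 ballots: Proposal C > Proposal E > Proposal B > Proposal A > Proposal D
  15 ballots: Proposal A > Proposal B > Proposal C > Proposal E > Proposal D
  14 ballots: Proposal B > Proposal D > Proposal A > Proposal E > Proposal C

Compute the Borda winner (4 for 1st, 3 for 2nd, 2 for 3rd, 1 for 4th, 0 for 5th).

Proposal A: 13×1 + 15×4 + 14×2 = 101
Proposal B: 13×2 + 15×3 + 14×4 = 127
Proposal C: 13×4 + 15×2 + 14×0 = 82
Proposal D: 13×0 + 15×0 + 14×3 = 42
Proposal E: 13×3 + 15×1 + 14×1 = 68

Proposal B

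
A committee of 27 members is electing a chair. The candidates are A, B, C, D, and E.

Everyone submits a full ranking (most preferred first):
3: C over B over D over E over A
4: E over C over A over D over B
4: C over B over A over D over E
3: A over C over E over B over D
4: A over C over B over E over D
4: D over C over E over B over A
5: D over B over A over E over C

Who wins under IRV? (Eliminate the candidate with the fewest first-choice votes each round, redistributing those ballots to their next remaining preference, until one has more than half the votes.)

Round 1: A 7, B 0, C 7, D 9, E 4. B eliminated.
Round 2: A 7, C 7, D 9, E 4. E eliminated.
Round 3: A 7, C 11, D 9. A eliminated.
Round 4: C 18, D 9. C has a majority (≥14).

C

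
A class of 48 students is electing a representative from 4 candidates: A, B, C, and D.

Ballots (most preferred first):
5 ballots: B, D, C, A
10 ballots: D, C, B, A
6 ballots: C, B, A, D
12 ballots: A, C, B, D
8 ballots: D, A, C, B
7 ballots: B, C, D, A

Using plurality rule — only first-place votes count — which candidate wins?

D

First-place votes: A 12, B 12, C 6, D 18.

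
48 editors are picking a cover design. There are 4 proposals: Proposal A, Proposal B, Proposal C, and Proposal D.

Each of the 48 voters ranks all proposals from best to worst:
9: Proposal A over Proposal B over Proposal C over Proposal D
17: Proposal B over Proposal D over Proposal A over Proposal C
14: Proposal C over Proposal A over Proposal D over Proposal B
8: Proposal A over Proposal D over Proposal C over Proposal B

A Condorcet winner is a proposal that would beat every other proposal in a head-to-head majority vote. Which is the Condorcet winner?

Proposal A vs Proposal B: 31–17
Proposal A vs Proposal C: 34–14
Proposal A vs Proposal D: 31–17
Proposal A beats every other proposal.

Proposal A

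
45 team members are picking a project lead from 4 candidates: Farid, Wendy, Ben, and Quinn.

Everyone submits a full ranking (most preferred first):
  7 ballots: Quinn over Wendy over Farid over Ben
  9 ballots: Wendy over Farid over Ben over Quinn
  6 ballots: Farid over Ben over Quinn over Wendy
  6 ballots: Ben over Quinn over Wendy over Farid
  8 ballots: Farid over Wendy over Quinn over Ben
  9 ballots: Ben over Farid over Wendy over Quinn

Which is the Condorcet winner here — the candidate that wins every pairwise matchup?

Farid

Farid vs Wendy: 23–22
Farid vs Ben: 30–15
Farid vs Quinn: 32–13
Farid beats every other candidate.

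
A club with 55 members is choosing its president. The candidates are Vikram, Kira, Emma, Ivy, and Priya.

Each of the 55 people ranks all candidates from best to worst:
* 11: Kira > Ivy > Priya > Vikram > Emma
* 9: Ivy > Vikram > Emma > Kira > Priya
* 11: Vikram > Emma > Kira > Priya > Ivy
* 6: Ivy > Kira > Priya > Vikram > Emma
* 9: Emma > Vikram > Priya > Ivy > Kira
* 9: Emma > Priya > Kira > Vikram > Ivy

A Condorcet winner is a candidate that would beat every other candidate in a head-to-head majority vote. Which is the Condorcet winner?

Vikram

Vikram vs Kira: 29–26
Vikram vs Emma: 37–18
Vikram vs Ivy: 29–26
Vikram vs Priya: 29–26
Vikram beats every other candidate.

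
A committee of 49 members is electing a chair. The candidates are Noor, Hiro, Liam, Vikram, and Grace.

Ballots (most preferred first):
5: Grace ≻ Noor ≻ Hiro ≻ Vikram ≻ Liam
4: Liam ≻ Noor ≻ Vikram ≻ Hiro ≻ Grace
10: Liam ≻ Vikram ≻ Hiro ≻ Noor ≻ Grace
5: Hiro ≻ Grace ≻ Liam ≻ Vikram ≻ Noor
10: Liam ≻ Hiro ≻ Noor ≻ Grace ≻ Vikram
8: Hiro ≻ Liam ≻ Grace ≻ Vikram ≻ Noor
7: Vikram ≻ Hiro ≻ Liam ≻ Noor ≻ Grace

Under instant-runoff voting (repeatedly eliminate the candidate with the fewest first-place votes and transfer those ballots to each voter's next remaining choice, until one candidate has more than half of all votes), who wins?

Hiro

Round 1: Noor 0, Hiro 13, Liam 24, Vikram 7, Grace 5. Noor eliminated.
Round 2: Hiro 13, Liam 24, Vikram 7, Grace 5. Grace eliminated.
Round 3: Hiro 18, Liam 24, Vikram 7. Vikram eliminated.
Round 4: Hiro 25, Liam 24. Hiro has a majority (≥25).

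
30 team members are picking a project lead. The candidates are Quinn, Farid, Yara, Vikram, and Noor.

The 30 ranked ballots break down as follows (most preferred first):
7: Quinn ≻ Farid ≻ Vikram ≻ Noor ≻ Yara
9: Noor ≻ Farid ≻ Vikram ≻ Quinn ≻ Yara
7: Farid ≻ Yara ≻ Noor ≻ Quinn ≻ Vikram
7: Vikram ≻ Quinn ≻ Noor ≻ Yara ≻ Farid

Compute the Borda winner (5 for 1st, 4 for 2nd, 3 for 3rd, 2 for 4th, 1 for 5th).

Farid

Quinn: 7×5 + 9×2 + 7×2 + 7×4 = 95
Farid: 7×4 + 9×4 + 7×5 + 7×1 = 106
Yara: 7×1 + 9×1 + 7×4 + 7×2 = 58
Vikram: 7×3 + 9×3 + 7×1 + 7×5 = 90
Noor: 7×2 + 9×5 + 7×3 + 7×3 = 101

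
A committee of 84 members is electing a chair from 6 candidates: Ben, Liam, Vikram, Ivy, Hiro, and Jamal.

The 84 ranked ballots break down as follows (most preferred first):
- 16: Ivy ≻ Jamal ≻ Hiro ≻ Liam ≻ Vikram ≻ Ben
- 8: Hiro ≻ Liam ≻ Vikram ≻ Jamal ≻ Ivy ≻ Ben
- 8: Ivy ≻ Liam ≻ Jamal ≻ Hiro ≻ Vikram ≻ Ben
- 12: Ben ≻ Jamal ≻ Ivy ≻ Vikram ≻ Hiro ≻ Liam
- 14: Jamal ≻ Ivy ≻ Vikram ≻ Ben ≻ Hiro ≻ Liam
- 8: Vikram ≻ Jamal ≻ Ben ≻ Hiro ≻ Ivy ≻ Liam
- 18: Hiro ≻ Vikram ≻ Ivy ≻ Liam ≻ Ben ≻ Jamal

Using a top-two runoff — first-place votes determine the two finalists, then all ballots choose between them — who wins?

Ivy

Round 1 first-place votes: Ben 12, Liam 0, Vikram 8, Ivy 24, Hiro 26, Jamal 14. Hiro and Ivy advance.
Runoff: Hiro is ranked above Ivy on 34 ballots, Ivy above Hiro on 50.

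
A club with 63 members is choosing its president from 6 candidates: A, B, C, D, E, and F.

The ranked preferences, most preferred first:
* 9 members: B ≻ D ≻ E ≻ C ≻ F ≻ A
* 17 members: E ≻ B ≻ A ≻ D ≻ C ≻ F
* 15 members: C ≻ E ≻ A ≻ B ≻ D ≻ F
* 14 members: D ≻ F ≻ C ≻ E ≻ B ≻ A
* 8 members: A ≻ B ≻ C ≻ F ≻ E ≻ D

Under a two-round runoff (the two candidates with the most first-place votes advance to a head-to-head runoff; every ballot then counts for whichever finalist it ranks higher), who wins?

C

Round 1 first-place votes: A 8, B 9, C 15, D 14, E 17, F 0. E and C advance.
Runoff: E is ranked above C on 26 ballots, C above E on 37.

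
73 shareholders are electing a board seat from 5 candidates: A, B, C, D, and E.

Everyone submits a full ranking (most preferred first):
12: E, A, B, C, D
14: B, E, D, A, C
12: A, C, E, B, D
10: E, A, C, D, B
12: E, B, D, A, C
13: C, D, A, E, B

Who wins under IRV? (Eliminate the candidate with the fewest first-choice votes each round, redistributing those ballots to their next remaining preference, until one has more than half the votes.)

E

Round 1: A 12, B 14, C 13, D 0, E 34. D eliminated.
Round 2: A 12, B 14, C 13, E 34. A eliminated.
Round 3: B 14, C 25, E 34. B eliminated.
Round 4: C 25, E 48. E has a majority (≥37).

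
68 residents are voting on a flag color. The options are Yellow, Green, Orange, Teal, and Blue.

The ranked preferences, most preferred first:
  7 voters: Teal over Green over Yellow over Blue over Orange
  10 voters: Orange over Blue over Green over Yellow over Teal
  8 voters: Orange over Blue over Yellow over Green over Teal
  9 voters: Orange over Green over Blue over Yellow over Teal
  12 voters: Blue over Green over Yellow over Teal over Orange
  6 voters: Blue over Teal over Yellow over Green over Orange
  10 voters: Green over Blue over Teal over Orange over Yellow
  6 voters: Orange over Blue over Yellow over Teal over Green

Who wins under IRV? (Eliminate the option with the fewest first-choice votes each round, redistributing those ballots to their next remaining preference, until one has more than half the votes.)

Blue

Round 1: Yellow 0, Green 10, Orange 33, Teal 7, Blue 18. Yellow eliminated.
Round 2: Green 10, Orange 33, Teal 7, Blue 18. Teal eliminated.
Round 3: Green 17, Orange 33, Blue 18. Green eliminated.
Round 4: Orange 33, Blue 35. Blue has a majority (≥35).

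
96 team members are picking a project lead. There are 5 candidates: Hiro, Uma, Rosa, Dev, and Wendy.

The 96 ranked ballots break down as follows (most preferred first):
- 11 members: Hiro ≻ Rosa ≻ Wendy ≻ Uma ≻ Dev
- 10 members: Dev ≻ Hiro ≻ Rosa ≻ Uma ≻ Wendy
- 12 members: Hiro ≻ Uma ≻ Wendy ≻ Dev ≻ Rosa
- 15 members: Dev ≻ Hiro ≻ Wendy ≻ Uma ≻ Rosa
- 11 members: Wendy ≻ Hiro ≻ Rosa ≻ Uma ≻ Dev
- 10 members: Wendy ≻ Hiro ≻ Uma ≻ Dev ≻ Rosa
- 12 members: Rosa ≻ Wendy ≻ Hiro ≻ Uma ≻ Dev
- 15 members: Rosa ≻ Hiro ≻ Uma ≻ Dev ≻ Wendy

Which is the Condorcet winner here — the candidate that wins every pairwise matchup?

Hiro vs Uma: 96–0
Hiro vs Rosa: 69–27
Hiro vs Dev: 71–25
Hiro vs Wendy: 63–33
Hiro beats every other candidate.

Hiro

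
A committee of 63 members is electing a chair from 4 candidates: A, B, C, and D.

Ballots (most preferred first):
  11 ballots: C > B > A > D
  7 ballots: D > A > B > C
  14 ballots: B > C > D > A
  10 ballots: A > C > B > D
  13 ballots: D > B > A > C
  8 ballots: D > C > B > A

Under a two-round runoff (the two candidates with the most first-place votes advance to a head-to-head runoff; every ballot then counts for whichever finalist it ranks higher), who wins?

Round 1 first-place votes: A 10, B 14, C 11, D 28. D and B advance.
Runoff: D is ranked above B on 28 ballots, B above D on 35.

B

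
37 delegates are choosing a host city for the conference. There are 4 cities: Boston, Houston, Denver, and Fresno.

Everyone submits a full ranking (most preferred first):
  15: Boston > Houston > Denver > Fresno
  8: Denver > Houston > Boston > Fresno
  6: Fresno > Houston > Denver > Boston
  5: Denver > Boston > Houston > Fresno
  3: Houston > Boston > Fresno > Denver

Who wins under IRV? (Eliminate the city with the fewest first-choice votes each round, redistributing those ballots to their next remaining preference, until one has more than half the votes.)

Denver

Round 1: Boston 15, Houston 3, Denver 13, Fresno 6. Houston eliminated.
Round 2: Boston 18, Denver 13, Fresno 6. Fresno eliminated.
Round 3: Boston 18, Denver 19. Denver has a majority (≥19).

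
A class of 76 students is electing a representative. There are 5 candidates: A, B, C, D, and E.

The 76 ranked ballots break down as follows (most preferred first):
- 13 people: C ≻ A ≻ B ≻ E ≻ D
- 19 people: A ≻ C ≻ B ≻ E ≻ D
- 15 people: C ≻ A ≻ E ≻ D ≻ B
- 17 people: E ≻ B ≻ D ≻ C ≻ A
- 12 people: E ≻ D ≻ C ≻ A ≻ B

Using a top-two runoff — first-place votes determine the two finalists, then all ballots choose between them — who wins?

Round 1 first-place votes: A 19, B 0, C 28, D 0, E 29. E and C advance.
Runoff: E is ranked above C on 29 ballots, C above E on 47.

C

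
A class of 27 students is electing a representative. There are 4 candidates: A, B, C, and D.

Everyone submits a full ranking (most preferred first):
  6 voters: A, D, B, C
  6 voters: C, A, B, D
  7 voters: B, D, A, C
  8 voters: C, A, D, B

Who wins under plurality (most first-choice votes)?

First-place votes: A 6, B 7, C 14, D 0.

C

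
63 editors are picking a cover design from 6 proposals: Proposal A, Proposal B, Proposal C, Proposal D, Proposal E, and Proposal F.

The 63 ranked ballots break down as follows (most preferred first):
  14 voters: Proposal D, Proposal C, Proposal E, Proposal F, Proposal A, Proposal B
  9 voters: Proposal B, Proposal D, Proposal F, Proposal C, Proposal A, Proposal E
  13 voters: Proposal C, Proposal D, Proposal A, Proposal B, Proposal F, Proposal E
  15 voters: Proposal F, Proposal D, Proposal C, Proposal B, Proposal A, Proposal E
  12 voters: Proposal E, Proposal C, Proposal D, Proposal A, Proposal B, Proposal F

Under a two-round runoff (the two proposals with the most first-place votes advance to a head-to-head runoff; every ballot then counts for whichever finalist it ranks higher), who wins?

Proposal D

Round 1 first-place votes: Proposal A 0, Proposal B 9, Proposal C 13, Proposal D 14, Proposal E 12, Proposal F 15. Proposal F and Proposal D advance.
Runoff: Proposal F is ranked above Proposal D on 15 ballots, Proposal D above Proposal F on 48.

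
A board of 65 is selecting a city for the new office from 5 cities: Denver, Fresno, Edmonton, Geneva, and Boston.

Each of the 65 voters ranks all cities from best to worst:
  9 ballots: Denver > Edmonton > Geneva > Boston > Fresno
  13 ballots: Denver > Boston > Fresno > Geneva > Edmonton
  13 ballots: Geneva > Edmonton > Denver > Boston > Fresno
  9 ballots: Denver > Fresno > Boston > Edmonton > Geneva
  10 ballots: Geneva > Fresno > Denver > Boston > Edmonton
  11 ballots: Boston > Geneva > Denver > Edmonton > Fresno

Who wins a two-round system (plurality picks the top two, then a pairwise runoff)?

Round 1 first-place votes: Denver 31, Fresno 0, Edmonton 0, Geneva 23, Boston 11. Denver and Geneva advance.
Runoff: Denver is ranked above Geneva on 31 ballots, Geneva above Denver on 34.

Geneva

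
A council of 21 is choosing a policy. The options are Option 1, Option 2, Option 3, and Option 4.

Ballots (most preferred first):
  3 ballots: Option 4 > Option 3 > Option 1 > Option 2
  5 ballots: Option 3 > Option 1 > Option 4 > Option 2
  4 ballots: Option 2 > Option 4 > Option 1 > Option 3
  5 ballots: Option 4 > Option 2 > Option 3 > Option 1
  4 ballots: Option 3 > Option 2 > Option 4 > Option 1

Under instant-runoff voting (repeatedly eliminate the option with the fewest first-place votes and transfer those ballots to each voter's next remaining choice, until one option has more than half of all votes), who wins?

Round 1: Option 1 0, Option 2 4, Option 3 9, Option 4 8. Option 1 eliminated.
Round 2: Option 2 4, Option 3 9, Option 4 8. Option 2 eliminated.
Round 3: Option 3 9, Option 4 12. Option 4 has a majority (≥11).

Option 4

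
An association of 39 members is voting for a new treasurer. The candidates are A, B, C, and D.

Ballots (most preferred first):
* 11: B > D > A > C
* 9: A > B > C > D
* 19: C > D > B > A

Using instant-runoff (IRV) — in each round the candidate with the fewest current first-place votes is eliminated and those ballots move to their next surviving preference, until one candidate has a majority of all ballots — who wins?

B

Round 1: A 9, B 11, C 19, D 0. D eliminated.
Round 2: A 9, B 11, C 19. A eliminated.
Round 3: B 20, C 19. B has a majority (≥20).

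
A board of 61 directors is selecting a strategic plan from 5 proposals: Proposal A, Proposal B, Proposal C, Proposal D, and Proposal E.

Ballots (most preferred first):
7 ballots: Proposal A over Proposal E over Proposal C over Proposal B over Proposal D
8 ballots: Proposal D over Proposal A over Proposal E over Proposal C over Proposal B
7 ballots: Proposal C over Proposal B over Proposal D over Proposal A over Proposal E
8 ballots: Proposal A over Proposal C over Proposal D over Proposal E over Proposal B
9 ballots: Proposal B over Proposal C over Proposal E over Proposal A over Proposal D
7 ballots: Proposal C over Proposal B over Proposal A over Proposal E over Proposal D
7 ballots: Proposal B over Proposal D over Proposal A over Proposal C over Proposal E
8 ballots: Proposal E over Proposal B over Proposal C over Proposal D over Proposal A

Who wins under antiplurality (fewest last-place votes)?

Last-place votes: Proposal A 8, Proposal B 16, Proposal C 0, Proposal D 23, Proposal E 14.

Proposal C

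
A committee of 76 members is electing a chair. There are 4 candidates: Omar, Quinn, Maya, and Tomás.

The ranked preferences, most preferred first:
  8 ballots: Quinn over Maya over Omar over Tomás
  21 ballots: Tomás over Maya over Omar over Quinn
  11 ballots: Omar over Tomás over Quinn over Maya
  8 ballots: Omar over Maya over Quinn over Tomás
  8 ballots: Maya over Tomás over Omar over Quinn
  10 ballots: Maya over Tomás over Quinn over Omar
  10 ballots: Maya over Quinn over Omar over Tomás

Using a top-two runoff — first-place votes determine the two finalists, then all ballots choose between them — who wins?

Maya

Round 1 first-place votes: Omar 19, Quinn 8, Maya 28, Tomás 21. Maya and Tomás advance.
Runoff: Maya is ranked above Tomás on 44 ballots, Tomás above Maya on 32.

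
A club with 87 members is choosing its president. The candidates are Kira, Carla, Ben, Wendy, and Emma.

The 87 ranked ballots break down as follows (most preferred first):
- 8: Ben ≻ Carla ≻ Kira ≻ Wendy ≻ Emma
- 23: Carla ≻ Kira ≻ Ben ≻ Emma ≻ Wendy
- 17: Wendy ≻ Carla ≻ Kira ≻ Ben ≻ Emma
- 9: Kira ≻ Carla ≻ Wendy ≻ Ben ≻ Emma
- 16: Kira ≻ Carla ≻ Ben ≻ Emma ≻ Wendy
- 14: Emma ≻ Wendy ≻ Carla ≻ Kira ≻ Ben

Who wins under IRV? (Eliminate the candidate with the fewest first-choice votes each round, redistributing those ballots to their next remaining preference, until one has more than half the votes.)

Carla

Round 1: Kira 25, Carla 23, Ben 8, Wendy 17, Emma 14. Ben eliminated.
Round 2: Kira 25, Carla 31, Wendy 17, Emma 14. Emma eliminated.
Round 3: Kira 25, Carla 31, Wendy 31. Kira eliminated.
Round 4: Carla 56, Wendy 31. Carla has a majority (≥44).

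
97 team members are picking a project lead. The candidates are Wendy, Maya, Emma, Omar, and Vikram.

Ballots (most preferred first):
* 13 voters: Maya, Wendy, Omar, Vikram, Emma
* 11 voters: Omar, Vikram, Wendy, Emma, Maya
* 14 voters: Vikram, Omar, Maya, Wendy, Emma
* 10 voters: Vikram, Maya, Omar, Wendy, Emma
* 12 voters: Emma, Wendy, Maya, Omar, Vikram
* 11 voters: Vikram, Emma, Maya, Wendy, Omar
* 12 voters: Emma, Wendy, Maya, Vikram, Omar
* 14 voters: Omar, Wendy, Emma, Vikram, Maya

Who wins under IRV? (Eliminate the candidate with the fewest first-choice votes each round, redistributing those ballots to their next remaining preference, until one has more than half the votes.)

Round 1: Wendy 0, Maya 13, Emma 24, Omar 25, Vikram 35. Wendy eliminated.
Round 2: Maya 13, Emma 24, Omar 25, Vikram 35. Maya eliminated.
Round 3: Emma 24, Omar 38, Vikram 35. Emma eliminated.
Round 4: Omar 50, Vikram 47. Omar has a majority (≥49).

Omar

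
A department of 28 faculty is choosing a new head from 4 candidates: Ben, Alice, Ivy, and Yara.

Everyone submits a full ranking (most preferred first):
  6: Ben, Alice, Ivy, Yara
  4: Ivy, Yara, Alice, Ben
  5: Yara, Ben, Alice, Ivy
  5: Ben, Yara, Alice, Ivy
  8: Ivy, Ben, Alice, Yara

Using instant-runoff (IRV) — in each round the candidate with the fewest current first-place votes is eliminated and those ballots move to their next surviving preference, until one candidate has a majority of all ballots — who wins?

Ben

Round 1: Ben 11, Alice 0, Ivy 12, Yara 5. Alice eliminated.
Round 2: Ben 11, Ivy 12, Yara 5. Yara eliminated.
Round 3: Ben 16, Ivy 12. Ben has a majority (≥15).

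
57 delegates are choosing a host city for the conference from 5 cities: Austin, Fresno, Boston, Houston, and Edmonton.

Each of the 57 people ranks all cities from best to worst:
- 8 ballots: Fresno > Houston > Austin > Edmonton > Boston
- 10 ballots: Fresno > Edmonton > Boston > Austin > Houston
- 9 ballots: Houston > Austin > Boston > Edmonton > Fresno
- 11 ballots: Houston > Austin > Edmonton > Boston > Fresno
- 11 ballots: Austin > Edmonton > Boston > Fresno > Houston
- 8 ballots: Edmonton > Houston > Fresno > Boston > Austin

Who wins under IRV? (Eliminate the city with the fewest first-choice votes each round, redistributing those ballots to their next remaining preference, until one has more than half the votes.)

Round 1: Austin 11, Fresno 18, Boston 0, Houston 20, Edmonton 8. Boston eliminated.
Round 2: Austin 11, Fresno 18, Houston 20, Edmonton 8. Edmonton eliminated.
Round 3: Austin 11, Fresno 18, Houston 28. Austin eliminated.
Round 4: Fresno 29, Houston 28. Fresno has a majority (≥29).

Fresno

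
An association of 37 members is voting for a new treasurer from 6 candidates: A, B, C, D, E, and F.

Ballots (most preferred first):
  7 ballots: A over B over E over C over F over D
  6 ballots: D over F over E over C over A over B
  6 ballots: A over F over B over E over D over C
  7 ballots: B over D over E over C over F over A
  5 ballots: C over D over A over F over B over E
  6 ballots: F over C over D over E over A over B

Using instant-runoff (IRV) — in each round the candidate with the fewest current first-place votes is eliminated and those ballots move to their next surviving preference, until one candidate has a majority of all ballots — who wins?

D

Round 1: A 13, B 7, C 5, D 6, E 0, F 6. E eliminated.
Round 2: A 13, B 7, C 5, D 6, F 6. C eliminated.
Round 3: A 13, B 7, D 11, F 6. F eliminated.
Round 4: A 13, B 7, D 17. B eliminated.
Round 5: A 13, D 24. D has a majority (≥19).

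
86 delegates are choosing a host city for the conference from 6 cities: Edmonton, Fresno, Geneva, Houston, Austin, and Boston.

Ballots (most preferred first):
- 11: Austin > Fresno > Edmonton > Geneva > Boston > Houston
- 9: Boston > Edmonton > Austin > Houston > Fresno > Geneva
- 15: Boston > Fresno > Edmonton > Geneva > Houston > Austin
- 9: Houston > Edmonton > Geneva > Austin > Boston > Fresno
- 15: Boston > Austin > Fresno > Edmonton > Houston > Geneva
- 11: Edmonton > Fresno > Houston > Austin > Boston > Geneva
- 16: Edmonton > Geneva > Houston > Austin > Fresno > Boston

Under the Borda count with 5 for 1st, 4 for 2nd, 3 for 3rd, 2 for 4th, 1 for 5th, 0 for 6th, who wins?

Edmonton: 11×3 + 9×4 + 15×3 + 9×4 + 15×2 + 11×5 + 16×5 = 315
Fresno: 11×4 + 9×1 + 15×4 + 9×0 + 15×3 + 11×4 + 16×1 = 218
Geneva: 11×2 + 9×0 + 15×2 + 9×3 + 15×0 + 11×0 + 16×4 = 143
Houston: 11×0 + 9×2 + 15×1 + 9×5 + 15×1 + 11×3 + 16×3 = 174
Austin: 11×5 + 9×3 + 15×0 + 9×2 + 15×4 + 11×2 + 16×2 = 214
Boston: 11×1 + 9×5 + 15×5 + 9×1 + 15×5 + 11×1 + 16×0 = 226

Edmonton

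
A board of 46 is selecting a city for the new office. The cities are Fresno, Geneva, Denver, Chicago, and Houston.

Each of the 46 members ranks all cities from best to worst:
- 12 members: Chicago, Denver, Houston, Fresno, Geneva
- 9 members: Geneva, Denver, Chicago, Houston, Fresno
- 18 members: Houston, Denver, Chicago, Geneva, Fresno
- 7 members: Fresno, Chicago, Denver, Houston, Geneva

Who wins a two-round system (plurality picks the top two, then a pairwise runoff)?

Round 1 first-place votes: Fresno 7, Geneva 9, Denver 0, Chicago 12, Houston 18. Houston and Chicago advance.
Runoff: Houston is ranked above Chicago on 18 ballots, Chicago above Houston on 28.

Chicago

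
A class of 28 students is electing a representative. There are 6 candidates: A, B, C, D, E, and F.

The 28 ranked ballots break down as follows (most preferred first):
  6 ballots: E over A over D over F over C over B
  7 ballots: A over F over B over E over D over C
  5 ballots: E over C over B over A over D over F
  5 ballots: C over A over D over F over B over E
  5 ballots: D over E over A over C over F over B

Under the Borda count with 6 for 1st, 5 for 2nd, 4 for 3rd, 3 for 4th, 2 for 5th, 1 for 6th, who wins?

A: 6×5 + 7×6 + 5×3 + 5×5 + 5×4 = 132
B: 6×1 + 7×4 + 5×4 + 5×2 + 5×1 = 69
C: 6×2 + 7×1 + 5×5 + 5×6 + 5×3 = 89
D: 6×4 + 7×2 + 5×2 + 5×4 + 5×6 = 98
E: 6×6 + 7×3 + 5×6 + 5×1 + 5×5 = 117
F: 6×3 + 7×5 + 5×1 + 5×3 + 5×2 = 83

A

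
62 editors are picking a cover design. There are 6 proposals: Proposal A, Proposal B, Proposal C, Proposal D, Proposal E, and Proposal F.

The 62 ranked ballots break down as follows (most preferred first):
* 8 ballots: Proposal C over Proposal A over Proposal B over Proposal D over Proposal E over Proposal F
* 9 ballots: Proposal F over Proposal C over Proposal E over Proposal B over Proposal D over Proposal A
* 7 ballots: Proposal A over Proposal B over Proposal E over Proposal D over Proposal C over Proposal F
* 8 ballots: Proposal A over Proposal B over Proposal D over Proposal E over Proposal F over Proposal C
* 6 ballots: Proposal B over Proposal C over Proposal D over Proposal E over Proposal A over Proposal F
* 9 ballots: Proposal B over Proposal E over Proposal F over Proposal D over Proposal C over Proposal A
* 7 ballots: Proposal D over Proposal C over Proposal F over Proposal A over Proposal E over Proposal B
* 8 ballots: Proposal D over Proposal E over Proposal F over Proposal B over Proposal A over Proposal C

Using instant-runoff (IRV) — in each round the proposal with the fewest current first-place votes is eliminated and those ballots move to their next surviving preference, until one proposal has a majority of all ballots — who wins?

Round 1: Proposal A 15, Proposal B 15, Proposal C 8, Proposal D 15, Proposal E 0, Proposal F 9. Proposal E eliminated.
Round 2: Proposal A 15, Proposal B 15, Proposal C 8, Proposal D 15, Proposal F 9. Proposal C eliminated.
Round 3: Proposal A 23, Proposal B 15, Proposal D 15, Proposal F 9. Proposal F eliminated.
Round 4: Proposal A 23, Proposal B 24, Proposal D 15. Proposal D eliminated.
Round 5: Proposal A 30, Proposal B 32. Proposal B has a majority (≥32).

Proposal B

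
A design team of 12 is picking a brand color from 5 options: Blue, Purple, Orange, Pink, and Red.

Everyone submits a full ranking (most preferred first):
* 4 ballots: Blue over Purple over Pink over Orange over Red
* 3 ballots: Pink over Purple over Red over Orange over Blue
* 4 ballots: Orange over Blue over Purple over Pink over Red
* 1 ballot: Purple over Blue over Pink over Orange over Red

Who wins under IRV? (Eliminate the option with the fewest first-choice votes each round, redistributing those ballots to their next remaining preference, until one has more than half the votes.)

Round 1: Blue 4, Purple 1, Orange 4, Pink 3, Red 0. Red eliminated.
Round 2: Blue 4, Purple 1, Orange 4, Pink 3. Purple eliminated.
Round 3: Blue 5, Orange 4, Pink 3. Pink eliminated.
Round 4: Blue 5, Orange 7. Orange has a majority (≥7).

Orange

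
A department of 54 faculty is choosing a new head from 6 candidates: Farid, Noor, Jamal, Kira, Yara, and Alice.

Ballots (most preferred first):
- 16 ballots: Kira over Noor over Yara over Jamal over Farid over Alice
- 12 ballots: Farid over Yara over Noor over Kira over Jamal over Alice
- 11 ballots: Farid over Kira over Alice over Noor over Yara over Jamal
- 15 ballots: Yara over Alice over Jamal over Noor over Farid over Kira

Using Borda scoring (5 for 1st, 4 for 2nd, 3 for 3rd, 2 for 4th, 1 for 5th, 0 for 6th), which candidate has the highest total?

Farid: 16×1 + 12×5 + 11×5 + 15×1 = 146
Noor: 16×4 + 12×3 + 11×2 + 15×2 = 152
Jamal: 16×2 + 12×1 + 11×0 + 15×3 = 89
Kira: 16×5 + 12×2 + 11×4 + 15×0 = 148
Yara: 16×3 + 12×4 + 11×1 + 15×5 = 182
Alice: 16×0 + 12×0 + 11×3 + 15×4 = 93

Yara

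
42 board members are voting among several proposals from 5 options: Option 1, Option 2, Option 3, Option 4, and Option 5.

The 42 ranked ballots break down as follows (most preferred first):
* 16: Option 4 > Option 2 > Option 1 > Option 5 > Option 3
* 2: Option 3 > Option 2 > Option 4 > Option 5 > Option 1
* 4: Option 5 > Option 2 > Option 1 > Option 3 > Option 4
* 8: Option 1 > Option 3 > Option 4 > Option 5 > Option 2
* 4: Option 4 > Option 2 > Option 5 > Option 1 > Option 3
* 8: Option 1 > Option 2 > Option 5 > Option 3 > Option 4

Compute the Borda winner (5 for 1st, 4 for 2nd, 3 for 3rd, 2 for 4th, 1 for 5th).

Option 1: 16×3 + 2×1 + 4×3 + 8×5 + 4×2 + 8×5 = 150
Option 2: 16×4 + 2×4 + 4×4 + 8×1 + 4×4 + 8×4 = 144
Option 3: 16×1 + 2×5 + 4×2 + 8×4 + 4×1 + 8×2 = 86
Option 4: 16×5 + 2×3 + 4×1 + 8×3 + 4×5 + 8×1 = 142
Option 5: 16×2 + 2×2 + 4×5 + 8×2 + 4×3 + 8×3 = 108

Option 1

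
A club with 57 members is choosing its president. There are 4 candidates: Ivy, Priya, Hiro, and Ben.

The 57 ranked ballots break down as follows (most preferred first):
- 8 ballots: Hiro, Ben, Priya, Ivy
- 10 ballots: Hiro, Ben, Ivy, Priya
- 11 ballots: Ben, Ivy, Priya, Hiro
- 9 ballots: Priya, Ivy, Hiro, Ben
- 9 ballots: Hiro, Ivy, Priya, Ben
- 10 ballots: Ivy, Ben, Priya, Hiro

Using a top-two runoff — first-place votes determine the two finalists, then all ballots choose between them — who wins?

Hiro

Round 1 first-place votes: Ivy 10, Priya 9, Hiro 27, Ben 11. Hiro and Ben advance.
Runoff: Hiro is ranked above Ben on 36 ballots, Ben above Hiro on 21.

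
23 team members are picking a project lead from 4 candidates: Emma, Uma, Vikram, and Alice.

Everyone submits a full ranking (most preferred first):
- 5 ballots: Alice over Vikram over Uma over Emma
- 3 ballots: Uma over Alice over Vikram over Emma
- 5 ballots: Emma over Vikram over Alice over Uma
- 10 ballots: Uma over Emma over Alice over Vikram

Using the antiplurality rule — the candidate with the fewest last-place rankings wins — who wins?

Alice

Last-place votes: Emma 8, Uma 5, Vikram 10, Alice 0.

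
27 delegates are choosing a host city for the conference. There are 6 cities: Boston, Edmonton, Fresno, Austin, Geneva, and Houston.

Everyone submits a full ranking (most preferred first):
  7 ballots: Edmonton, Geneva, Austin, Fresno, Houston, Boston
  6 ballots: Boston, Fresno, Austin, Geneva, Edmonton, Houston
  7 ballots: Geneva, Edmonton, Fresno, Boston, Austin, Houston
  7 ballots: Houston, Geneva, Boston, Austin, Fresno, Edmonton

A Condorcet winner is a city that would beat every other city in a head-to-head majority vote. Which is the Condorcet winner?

Geneva vs Boston: 21–6
Geneva vs Edmonton: 20–7
Geneva vs Fresno: 21–6
Geneva vs Austin: 21–6
Geneva vs Houston: 20–7
Geneva beats every other city.

Geneva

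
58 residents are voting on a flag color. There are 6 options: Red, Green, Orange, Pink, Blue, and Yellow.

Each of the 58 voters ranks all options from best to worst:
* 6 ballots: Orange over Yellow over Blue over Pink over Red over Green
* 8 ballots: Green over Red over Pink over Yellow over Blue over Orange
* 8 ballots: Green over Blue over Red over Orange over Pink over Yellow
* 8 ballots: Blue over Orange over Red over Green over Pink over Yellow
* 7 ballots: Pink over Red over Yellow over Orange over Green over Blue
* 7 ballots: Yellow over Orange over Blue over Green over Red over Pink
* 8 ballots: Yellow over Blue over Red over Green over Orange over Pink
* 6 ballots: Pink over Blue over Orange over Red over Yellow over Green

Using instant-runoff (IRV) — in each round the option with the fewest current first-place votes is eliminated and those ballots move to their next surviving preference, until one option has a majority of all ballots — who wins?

Yellow

Round 1: Red 0, Green 16, Orange 6, Pink 13, Blue 8, Yellow 15. Red eliminated.
Round 2: Green 16, Orange 6, Pink 13, Blue 8, Yellow 15. Orange eliminated.
Round 3: Green 16, Pink 13, Blue 8, Yellow 21. Blue eliminated.
Round 4: Green 24, Pink 13, Yellow 21. Pink eliminated.
Round 5: Green 24, Yellow 34. Yellow has a majority (≥30).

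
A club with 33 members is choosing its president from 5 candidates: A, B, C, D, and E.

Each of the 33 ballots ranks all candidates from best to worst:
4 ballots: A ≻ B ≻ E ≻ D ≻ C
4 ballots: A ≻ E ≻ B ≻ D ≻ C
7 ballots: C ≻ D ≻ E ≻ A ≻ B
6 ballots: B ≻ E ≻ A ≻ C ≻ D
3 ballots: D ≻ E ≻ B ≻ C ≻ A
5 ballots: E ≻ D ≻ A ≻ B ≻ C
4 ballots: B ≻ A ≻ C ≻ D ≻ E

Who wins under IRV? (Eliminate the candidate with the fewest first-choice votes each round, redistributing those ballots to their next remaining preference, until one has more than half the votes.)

Round 1: A 8, B 10, C 7, D 3, E 5. D eliminated.
Round 2: A 8, B 10, C 7, E 8. C eliminated.
Round 3: A 8, B 10, E 15. A eliminated.
Round 4: B 14, E 19. E has a majority (≥17).

E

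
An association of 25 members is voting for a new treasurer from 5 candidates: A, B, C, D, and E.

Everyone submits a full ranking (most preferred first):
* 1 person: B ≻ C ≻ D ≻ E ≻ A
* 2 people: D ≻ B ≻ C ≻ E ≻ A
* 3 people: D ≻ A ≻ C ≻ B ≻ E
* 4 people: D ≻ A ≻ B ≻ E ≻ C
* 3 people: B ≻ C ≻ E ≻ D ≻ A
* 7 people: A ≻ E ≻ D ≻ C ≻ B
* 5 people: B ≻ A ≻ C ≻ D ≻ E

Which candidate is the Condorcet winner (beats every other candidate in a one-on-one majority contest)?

D

D vs A: 13–12
D vs B: 16–9
D vs C: 16–9
D vs E: 15–10
D beats every other candidate.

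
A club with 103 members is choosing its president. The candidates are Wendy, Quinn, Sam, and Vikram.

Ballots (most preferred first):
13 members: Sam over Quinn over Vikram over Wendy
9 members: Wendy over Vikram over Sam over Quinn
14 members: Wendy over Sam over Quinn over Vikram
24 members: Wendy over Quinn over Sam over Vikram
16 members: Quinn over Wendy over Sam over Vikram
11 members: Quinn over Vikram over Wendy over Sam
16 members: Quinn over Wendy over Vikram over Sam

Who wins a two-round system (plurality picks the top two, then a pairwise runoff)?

Round 1 first-place votes: Wendy 47, Quinn 43, Sam 13, Vikram 0. Wendy and Quinn advance.
Runoff: Wendy is ranked above Quinn on 47 ballots, Quinn above Wendy on 56.

Quinn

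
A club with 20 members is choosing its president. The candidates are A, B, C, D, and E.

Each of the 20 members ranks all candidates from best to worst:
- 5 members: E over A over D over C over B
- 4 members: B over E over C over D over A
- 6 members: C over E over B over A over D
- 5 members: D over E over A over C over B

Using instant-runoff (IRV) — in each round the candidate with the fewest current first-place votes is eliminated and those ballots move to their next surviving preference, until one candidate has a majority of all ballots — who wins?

E

Round 1: A 0, B 4, C 6, D 5, E 5. A eliminated.
Round 2: B 4, C 6, D 5, E 5. B eliminated.
Round 3: C 6, D 5, E 9. D eliminated.
Round 4: C 6, E 14. E has a majority (≥11).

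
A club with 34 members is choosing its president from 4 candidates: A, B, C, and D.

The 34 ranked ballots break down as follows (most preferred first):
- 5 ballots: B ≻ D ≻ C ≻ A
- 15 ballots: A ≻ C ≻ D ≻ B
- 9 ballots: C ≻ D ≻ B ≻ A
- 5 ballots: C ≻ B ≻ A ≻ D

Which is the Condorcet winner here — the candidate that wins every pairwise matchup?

C vs A: 19–15
C vs B: 29–5
C vs D: 29–5
C beats every other candidate.

C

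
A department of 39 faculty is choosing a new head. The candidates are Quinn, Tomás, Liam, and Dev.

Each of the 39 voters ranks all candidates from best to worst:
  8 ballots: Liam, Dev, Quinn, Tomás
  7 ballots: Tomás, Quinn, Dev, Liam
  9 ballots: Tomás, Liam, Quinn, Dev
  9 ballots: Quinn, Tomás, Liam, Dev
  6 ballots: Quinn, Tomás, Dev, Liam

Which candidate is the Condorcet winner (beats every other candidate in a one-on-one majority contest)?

Quinn

Quinn vs Tomás: 23–16
Quinn vs Liam: 22–17
Quinn vs Dev: 31–8
Quinn beats every other candidate.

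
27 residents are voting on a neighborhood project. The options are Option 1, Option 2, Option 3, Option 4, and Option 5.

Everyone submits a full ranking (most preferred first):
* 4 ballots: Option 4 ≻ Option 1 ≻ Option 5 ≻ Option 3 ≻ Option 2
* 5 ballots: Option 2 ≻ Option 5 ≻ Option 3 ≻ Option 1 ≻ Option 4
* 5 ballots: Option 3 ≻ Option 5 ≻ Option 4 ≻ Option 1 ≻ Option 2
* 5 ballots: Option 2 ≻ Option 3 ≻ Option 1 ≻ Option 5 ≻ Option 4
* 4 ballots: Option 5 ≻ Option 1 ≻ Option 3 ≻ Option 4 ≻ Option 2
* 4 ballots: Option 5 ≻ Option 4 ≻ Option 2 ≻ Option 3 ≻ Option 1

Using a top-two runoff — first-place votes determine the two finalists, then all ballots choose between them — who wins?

Option 5

Round 1 first-place votes: Option 1 0, Option 2 10, Option 3 5, Option 4 4, Option 5 8. Option 2 and Option 5 advance.
Runoff: Option 2 is ranked above Option 5 on 10 ballots, Option 5 above Option 2 on 17.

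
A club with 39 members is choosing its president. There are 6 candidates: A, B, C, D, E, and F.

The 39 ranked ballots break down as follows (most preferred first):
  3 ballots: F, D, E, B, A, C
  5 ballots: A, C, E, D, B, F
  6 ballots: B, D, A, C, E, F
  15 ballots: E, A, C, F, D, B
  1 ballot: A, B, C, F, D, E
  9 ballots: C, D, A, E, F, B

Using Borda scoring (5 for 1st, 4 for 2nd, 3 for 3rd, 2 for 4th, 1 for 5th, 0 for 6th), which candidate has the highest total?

A

A: 3×1 + 5×5 + 6×3 + 15×4 + 1×5 + 9×3 = 138
B: 3×2 + 5×1 + 6×5 + 15×0 + 1×4 + 9×0 = 45
C: 3×0 + 5×4 + 6×2 + 15×3 + 1×3 + 9×5 = 125
D: 3×4 + 5×2 + 6×4 + 15×1 + 1×1 + 9×4 = 98
E: 3×3 + 5×3 + 6×1 + 15×5 + 1×0 + 9×2 = 123
F: 3×5 + 5×0 + 6×0 + 15×2 + 1×2 + 9×1 = 56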